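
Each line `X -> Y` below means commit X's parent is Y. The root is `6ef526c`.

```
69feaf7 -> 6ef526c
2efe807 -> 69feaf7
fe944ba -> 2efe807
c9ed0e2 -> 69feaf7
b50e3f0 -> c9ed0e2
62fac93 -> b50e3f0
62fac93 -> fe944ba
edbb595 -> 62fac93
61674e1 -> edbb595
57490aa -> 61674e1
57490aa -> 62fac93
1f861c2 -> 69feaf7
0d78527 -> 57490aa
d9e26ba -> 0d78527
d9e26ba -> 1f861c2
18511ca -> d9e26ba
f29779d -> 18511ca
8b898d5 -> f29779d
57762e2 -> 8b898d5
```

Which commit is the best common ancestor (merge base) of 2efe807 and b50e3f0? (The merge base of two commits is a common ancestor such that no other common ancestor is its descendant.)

69feaf7

Ancestors of 2efe807: {2efe807, 69feaf7, 6ef526c}.
Ancestors of b50e3f0: {69feaf7, 6ef526c, b50e3f0, c9ed0e2}.
Common ancestors: {69feaf7, 6ef526c}.
Among these, 69feaf7 is not an ancestor of any other common ancestor — it is the merge base.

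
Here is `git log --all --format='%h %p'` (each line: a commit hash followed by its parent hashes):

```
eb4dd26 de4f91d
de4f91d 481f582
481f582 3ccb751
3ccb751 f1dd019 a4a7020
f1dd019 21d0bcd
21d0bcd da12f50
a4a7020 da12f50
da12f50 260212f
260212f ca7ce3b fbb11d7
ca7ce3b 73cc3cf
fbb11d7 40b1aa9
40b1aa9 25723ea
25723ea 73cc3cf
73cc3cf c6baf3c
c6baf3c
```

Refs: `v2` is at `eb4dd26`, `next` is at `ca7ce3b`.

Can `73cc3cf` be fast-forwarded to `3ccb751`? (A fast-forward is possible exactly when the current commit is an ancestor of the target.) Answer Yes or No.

Yes

A fast-forward from 73cc3cf to 3ccb751 is possible iff 73cc3cf is an ancestor of 3ccb751.
Ancestors of 3ccb751: {21d0bcd, 25723ea, 260212f, 3ccb751, 40b1aa9, 73cc3cf, a4a7020, c6baf3c, ca7ce3b, da12f50, f1dd019, fbb11d7}.
73cc3cf is among them, so fast-forward is possible.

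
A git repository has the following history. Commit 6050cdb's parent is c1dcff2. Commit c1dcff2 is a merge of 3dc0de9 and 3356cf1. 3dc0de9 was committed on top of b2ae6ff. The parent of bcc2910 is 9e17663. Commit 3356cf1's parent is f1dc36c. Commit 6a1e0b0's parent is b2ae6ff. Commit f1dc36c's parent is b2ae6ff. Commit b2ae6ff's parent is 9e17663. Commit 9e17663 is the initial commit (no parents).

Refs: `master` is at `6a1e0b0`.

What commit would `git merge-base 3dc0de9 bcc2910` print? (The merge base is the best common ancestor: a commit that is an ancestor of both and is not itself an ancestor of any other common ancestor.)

Ancestors of 3dc0de9: {3dc0de9, 9e17663, b2ae6ff}.
Ancestors of bcc2910: {9e17663, bcc2910}.
Common ancestors: {9e17663}.
The only common ancestor is 9e17663, so it is the merge base.

9e17663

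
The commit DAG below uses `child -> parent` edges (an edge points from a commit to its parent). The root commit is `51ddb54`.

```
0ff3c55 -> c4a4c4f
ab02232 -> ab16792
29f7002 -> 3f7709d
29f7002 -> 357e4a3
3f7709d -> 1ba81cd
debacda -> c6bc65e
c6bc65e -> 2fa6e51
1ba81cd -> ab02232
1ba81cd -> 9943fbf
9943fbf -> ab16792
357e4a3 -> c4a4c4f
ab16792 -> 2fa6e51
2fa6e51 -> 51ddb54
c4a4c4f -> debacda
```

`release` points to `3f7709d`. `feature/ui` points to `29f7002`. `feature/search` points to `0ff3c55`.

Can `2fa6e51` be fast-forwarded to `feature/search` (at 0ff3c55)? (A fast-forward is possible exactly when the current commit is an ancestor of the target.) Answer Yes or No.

A fast-forward from 2fa6e51 to 0ff3c55 is possible iff 2fa6e51 is an ancestor of 0ff3c55.
Ancestors of 0ff3c55: {0ff3c55, 2fa6e51, 51ddb54, c4a4c4f, c6bc65e, debacda}.
2fa6e51 is among them, so fast-forward is possible.

Yes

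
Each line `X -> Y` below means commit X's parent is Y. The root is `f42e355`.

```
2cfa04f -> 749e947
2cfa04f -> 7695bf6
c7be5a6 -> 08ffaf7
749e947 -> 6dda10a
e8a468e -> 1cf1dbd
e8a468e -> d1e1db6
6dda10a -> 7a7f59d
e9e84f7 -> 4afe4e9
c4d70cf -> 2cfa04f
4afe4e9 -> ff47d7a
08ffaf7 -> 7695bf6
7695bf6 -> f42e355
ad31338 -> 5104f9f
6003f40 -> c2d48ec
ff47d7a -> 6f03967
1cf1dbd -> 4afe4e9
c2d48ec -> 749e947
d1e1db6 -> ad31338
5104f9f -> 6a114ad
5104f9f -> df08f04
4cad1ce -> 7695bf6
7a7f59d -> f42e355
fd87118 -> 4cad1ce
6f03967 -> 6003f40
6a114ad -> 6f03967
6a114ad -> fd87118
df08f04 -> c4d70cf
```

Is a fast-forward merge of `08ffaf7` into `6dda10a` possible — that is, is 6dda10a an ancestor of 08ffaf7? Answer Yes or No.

No

A fast-forward from 6dda10a to 08ffaf7 is possible iff 6dda10a is an ancestor of 08ffaf7.
Ancestors of 08ffaf7: {08ffaf7, 7695bf6, f42e355}.
6dda10a is not among them, so fast-forward is not possible.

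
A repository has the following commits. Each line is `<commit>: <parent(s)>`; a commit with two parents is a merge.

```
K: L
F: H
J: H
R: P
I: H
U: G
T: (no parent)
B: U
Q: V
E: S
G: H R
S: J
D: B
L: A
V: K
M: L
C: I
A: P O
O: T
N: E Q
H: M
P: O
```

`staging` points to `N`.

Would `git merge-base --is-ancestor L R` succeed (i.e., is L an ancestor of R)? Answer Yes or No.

Ancestors of R: {O, P, R, T}.
L is not in that set, so it is not an ancestor of R.

No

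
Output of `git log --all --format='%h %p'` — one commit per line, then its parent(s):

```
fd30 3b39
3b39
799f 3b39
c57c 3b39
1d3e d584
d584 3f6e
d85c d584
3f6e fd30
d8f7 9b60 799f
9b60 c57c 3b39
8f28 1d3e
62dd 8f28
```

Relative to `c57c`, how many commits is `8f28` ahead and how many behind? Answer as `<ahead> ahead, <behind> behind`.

5 ahead, 1 behind

Reachable from 8f28: {1d3e, 3b39, 3f6e, 8f28, d584, fd30}.
Reachable from c57c: {3b39, c57c}.
Only in 8f28's history (ahead): {1d3e, 3f6e, 8f28, d584, fd30} — 5.
Only in c57c's history (behind): {c57c} — 1.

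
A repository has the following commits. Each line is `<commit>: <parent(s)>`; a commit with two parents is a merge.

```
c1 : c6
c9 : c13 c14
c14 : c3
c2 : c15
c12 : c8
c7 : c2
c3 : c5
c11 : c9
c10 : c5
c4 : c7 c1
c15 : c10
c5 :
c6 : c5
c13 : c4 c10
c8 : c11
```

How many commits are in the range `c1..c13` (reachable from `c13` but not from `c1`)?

6

Reachable from c13: {c1, c10, c13, c15, c2, c4, c5, c6, c7}.
Reachable from c1: {c1, c5, c6}.
In c13's history but not c1's: {c10, c13, c15, c2, c4, c7} — 6 commits.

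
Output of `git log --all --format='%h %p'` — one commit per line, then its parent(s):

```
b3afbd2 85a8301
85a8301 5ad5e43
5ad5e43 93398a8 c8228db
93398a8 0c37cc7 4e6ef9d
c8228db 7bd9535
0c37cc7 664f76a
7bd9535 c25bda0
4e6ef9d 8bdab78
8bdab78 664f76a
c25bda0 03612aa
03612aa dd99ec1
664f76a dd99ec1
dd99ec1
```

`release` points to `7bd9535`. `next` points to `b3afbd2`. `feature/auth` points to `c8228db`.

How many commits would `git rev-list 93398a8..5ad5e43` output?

5

Reachable from 5ad5e43: {03612aa, 0c37cc7, 4e6ef9d, 5ad5e43, 664f76a, 7bd9535, 8bdab78, 93398a8, c25bda0, c8228db, dd99ec1}.
Reachable from 93398a8: {0c37cc7, 4e6ef9d, 664f76a, 8bdab78, 93398a8, dd99ec1}.
In 5ad5e43's history but not 93398a8's: {03612aa, 5ad5e43, 7bd9535, c25bda0, c8228db} — 5 commits.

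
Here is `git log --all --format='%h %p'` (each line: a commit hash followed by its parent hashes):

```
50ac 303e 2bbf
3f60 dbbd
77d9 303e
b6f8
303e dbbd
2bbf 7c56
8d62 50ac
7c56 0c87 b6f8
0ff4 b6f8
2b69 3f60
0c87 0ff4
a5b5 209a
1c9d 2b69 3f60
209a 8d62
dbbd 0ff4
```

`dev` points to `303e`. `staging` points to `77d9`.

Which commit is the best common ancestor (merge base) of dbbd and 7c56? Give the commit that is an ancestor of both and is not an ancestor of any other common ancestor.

Ancestors of dbbd: {0ff4, b6f8, dbbd}.
Ancestors of 7c56: {0c87, 0ff4, 7c56, b6f8}.
Common ancestors: {0ff4, b6f8}.
Among these, 0ff4 is not an ancestor of any other common ancestor — it is the merge base.

0ff4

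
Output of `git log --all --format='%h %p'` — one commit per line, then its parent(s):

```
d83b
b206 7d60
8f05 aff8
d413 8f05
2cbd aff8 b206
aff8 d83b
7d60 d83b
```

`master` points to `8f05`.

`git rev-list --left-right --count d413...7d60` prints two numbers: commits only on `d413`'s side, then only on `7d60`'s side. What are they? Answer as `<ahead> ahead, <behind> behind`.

3 ahead, 1 behind

Reachable from d413: {8f05, aff8, d413, d83b}.
Reachable from 7d60: {7d60, d83b}.
Only in d413's history (ahead): {8f05, aff8, d413} — 3.
Only in 7d60's history (behind): {7d60} — 1.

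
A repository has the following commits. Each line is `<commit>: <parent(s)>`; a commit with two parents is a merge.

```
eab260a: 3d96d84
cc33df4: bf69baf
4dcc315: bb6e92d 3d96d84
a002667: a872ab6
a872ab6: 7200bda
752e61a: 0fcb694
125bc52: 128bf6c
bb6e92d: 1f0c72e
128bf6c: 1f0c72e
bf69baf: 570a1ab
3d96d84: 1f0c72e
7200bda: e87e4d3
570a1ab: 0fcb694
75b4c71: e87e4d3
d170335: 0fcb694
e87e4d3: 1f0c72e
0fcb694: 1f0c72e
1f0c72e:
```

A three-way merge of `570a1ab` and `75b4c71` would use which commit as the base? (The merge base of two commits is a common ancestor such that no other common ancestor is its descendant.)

1f0c72e

Ancestors of 570a1ab: {0fcb694, 1f0c72e, 570a1ab}.
Ancestors of 75b4c71: {1f0c72e, 75b4c71, e87e4d3}.
Common ancestors: {1f0c72e}.
The only common ancestor is 1f0c72e, so it is the merge base.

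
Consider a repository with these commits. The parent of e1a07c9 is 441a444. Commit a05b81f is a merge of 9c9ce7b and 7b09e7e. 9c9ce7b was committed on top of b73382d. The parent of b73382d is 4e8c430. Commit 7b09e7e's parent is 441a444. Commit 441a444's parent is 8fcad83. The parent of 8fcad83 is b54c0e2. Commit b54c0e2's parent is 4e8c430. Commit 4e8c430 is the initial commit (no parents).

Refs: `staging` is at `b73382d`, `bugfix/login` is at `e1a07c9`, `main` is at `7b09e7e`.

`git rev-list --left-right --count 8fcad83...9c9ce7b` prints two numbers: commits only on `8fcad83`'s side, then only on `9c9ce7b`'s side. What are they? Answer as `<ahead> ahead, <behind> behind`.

2 ahead, 2 behind

Reachable from 8fcad83: {4e8c430, 8fcad83, b54c0e2}.
Reachable from 9c9ce7b: {4e8c430, 9c9ce7b, b73382d}.
Only in 8fcad83's history (ahead): {8fcad83, b54c0e2} — 2.
Only in 9c9ce7b's history (behind): {9c9ce7b, b73382d} — 2.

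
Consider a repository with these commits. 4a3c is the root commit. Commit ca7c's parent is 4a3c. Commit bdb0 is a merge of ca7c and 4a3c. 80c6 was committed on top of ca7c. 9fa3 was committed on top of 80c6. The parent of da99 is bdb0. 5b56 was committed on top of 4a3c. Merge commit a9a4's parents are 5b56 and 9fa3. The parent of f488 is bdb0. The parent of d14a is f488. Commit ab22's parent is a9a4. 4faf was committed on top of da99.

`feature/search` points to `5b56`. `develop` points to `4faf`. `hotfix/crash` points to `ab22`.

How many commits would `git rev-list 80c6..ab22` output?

4

Reachable from ab22: {4a3c, 5b56, 80c6, 9fa3, a9a4, ab22, ca7c}.
Reachable from 80c6: {4a3c, 80c6, ca7c}.
In ab22's history but not 80c6's: {5b56, 9fa3, a9a4, ab22} — 4 commits.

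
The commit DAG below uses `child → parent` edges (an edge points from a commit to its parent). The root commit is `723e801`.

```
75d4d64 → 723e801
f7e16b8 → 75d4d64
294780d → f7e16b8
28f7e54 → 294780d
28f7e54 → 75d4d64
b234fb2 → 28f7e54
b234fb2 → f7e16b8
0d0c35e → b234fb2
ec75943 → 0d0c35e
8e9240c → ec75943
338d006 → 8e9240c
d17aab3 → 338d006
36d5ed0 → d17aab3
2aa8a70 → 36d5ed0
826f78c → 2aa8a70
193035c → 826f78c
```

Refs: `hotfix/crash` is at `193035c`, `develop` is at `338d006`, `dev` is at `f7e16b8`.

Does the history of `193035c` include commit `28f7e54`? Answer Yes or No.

Ancestors of 193035c (commits reachable by following parents): {0d0c35e, 193035c, 28f7e54, 294780d, 2aa8a70, 338d006, 36d5ed0, 723e801, 75d4d64, 826f78c, 8e9240c, b234fb2, d17aab3, ec75943, f7e16b8}.
28f7e54 is in that set, so it is an ancestor of 193035c.

Yes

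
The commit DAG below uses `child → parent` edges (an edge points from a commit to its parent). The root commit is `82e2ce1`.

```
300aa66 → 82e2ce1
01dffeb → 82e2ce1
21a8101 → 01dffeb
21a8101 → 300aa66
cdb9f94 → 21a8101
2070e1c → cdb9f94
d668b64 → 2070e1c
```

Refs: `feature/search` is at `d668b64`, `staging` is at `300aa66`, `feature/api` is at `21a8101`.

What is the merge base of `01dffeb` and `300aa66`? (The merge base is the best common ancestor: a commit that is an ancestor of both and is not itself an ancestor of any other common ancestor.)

Ancestors of 01dffeb: {01dffeb, 82e2ce1}.
Ancestors of 300aa66: {300aa66, 82e2ce1}.
Common ancestors: {82e2ce1}.
The only common ancestor is 82e2ce1, so it is the merge base.

82e2ce1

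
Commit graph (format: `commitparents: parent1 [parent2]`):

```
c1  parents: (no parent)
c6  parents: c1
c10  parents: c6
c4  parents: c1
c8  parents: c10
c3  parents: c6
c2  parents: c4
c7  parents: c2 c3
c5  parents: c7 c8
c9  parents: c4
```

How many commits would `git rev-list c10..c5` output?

Reachable from c5: {c1, c10, c2, c3, c4, c5, c6, c7, c8}.
Reachable from c10: {c1, c10, c6}.
In c5's history but not c10's: {c2, c3, c4, c5, c7, c8} — 6 commits.

6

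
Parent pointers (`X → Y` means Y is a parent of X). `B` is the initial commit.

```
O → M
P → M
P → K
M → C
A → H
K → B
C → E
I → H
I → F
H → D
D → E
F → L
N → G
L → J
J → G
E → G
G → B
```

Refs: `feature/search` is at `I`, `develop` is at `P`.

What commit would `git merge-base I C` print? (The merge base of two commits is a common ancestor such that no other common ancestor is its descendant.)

Ancestors of I: {B, D, E, F, G, H, I, J, L}.
Ancestors of C: {B, C, E, G}.
Common ancestors: {B, E, G}.
Among these, E is not an ancestor of any other common ancestor — it is the merge base.

E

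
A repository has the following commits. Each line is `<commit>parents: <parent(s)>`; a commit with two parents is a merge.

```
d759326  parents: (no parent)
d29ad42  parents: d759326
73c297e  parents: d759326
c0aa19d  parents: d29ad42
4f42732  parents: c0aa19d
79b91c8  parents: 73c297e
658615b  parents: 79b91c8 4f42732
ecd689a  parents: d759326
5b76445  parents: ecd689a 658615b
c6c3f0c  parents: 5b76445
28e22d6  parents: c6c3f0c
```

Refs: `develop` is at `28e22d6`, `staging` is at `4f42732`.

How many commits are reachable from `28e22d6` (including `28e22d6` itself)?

11

Walking parent pointers from 28e22d6: reachable set = {28e22d6, 4f42732, 5b76445, 658615b, 73c297e, 79b91c8, c0aa19d, c6c3f0c, d29ad42, d759326, ecd689a}.
That is 11 commits.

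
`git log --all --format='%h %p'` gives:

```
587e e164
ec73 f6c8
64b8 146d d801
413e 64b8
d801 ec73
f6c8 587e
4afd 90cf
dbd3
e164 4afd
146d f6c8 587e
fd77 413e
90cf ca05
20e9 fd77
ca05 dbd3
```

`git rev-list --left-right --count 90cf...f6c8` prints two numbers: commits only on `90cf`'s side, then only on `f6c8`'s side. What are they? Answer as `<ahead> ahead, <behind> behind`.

Reachable from 90cf: {90cf, ca05, dbd3}.
Reachable from f6c8: {4afd, 587e, 90cf, ca05, dbd3, e164, f6c8}.
Only in 90cf's history (ahead): {} — 0.
Only in f6c8's history (behind): {4afd, 587e, e164, f6c8} — 4.

0 ahead, 4 behind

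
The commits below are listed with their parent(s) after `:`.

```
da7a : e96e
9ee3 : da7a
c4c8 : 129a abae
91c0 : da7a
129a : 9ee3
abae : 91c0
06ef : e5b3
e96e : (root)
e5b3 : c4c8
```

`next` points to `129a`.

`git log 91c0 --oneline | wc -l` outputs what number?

3

Walking parent pointers from 91c0: reachable set = {91c0, da7a, e96e}.
That is 3 commits.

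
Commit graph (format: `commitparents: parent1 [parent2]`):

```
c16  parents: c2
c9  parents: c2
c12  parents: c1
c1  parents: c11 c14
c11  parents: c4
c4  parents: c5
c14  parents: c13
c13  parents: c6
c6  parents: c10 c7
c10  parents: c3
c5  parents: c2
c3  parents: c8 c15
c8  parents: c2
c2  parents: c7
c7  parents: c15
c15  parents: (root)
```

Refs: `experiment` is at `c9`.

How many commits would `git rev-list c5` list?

4

Walking parent pointers from c5: reachable set = {c15, c2, c5, c7}.
That is 4 commits.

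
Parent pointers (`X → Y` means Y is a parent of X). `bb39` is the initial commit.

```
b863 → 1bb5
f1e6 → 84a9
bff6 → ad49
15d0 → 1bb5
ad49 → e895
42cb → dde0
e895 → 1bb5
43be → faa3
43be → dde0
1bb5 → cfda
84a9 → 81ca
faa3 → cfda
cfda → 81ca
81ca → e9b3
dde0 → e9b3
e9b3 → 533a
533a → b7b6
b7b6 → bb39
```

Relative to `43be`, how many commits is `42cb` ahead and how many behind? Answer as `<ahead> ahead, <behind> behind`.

Reachable from 42cb: {42cb, 533a, b7b6, bb39, dde0, e9b3}.
Reachable from 43be: {43be, 533a, 81ca, b7b6, bb39, cfda, dde0, e9b3, faa3}.
Only in 42cb's history (ahead): {42cb} — 1.
Only in 43be's history (behind): {43be, 81ca, cfda, faa3} — 4.

1 ahead, 4 behind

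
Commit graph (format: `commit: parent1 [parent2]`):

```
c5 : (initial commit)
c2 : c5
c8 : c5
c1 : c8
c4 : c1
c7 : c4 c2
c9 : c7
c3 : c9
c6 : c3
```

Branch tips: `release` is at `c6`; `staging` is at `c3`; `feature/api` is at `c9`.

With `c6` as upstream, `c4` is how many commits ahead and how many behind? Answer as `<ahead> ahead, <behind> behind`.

Reachable from c4: {c1, c4, c5, c8}.
Reachable from c6: {c1, c2, c3, c4, c5, c6, c7, c8, c9}.
Only in c4's history (ahead): {} — 0.
Only in c6's history (behind): {c2, c3, c6, c7, c9} — 5.

0 ahead, 5 behind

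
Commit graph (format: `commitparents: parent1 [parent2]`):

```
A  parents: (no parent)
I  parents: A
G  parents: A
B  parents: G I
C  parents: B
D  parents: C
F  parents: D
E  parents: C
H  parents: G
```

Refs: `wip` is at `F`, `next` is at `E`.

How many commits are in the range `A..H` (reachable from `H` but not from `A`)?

2

Reachable from H: {A, G, H}.
Reachable from A: {A}.
In H's history but not A's: {G, H} — 2 commits.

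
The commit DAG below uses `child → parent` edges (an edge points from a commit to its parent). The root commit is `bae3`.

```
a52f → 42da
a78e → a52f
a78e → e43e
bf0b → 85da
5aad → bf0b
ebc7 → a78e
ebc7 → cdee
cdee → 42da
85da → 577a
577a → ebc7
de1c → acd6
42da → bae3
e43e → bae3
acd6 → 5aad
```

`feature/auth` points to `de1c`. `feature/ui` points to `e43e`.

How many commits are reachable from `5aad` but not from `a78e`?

6

Reachable from 5aad: {42da, 577a, 5aad, 85da, a52f, a78e, bae3, bf0b, cdee, e43e, ebc7}.
Reachable from a78e: {42da, a52f, a78e, bae3, e43e}.
In 5aad's history but not a78e's: {577a, 5aad, 85da, bf0b, cdee, ebc7} — 6 commits.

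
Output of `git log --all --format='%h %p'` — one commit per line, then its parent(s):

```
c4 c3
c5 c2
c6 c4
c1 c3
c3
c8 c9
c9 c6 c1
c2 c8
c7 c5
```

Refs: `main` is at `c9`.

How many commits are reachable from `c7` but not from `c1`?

7

Reachable from c7: {c1, c2, c3, c4, c5, c6, c7, c8, c9}.
Reachable from c1: {c1, c3}.
In c7's history but not c1's: {c2, c4, c5, c6, c7, c8, c9} — 7 commits.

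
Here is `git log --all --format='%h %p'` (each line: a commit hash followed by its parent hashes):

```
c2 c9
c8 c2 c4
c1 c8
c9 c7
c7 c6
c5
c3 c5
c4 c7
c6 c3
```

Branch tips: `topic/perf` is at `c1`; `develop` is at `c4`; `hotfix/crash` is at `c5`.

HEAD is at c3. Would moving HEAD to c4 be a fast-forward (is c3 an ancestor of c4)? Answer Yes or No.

A fast-forward from c3 to c4 is possible iff c3 is an ancestor of c4.
Ancestors of c4: {c3, c4, c5, c6, c7}.
c3 is among them, so fast-forward is possible.

Yes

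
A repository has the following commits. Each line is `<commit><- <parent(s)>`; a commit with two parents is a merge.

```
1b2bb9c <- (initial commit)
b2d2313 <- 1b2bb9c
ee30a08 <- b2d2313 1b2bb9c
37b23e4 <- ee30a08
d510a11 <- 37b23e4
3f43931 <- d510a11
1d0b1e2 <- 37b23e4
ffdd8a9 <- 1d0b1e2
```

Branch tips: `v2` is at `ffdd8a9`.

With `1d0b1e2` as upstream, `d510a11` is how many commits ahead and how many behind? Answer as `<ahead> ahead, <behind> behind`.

1 ahead, 1 behind

Reachable from d510a11: {1b2bb9c, 37b23e4, b2d2313, d510a11, ee30a08}.
Reachable from 1d0b1e2: {1b2bb9c, 1d0b1e2, 37b23e4, b2d2313, ee30a08}.
Only in d510a11's history (ahead): {d510a11} — 1.
Only in 1d0b1e2's history (behind): {1d0b1e2} — 1.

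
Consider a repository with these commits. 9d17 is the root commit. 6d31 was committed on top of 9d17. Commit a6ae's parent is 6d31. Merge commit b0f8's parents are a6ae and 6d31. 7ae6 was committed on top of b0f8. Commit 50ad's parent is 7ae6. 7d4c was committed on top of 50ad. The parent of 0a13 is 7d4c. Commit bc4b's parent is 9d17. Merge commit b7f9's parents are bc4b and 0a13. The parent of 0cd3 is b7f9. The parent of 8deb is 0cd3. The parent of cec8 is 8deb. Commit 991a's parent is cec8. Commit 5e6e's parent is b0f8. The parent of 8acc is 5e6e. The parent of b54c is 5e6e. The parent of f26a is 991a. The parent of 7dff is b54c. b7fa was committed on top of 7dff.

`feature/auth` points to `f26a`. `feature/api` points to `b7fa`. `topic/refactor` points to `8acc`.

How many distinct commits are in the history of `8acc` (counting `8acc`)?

Walking parent pointers from 8acc: reachable set = {5e6e, 6d31, 8acc, 9d17, a6ae, b0f8}.
That is 6 commits.

6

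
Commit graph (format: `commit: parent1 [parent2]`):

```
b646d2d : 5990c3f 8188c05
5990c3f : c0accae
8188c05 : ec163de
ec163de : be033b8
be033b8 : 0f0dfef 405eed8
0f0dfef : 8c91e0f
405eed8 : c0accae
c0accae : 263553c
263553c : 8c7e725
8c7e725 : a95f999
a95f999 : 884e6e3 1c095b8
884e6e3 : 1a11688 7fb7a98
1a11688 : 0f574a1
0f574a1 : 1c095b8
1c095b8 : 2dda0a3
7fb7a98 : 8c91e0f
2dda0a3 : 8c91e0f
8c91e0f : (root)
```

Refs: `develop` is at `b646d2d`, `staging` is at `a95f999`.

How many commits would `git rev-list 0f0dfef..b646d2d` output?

16

Reachable from b646d2d: {0f0dfef, 0f574a1, 1a11688, 1c095b8, 263553c, 2dda0a3, 405eed8, 5990c3f, 7fb7a98, 8188c05, 884e6e3, 8c7e725, 8c91e0f, a95f999, b646d2d, be033b8, c0accae, ec163de}.
Reachable from 0f0dfef: {0f0dfef, 8c91e0f}.
In b646d2d's history but not 0f0dfef's: {0f574a1, 1a11688, 1c095b8, 263553c, 2dda0a3, 405eed8, 5990c3f, 7fb7a98, 8188c05, 884e6e3, 8c7e725, a95f999, b646d2d, be033b8, c0accae, ec163de} — 16 commits.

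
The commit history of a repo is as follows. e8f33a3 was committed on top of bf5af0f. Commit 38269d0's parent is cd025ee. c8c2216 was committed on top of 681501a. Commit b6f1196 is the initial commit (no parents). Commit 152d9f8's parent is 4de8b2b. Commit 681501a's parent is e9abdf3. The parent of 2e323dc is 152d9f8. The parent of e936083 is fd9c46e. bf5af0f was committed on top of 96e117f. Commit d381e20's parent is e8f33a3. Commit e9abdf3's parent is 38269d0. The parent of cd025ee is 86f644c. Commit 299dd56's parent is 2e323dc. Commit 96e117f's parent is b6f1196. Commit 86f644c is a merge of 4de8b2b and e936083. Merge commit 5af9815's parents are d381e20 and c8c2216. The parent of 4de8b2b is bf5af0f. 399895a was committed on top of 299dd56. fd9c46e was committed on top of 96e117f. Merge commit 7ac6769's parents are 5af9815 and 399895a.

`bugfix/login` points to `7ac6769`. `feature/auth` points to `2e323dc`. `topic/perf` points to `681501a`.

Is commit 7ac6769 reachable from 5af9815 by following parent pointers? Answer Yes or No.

Ancestors of 5af9815: {38269d0, 4de8b2b, 5af9815, 681501a, 86f644c, 96e117f, b6f1196, bf5af0f, c8c2216, cd025ee, d381e20, e8f33a3, e936083, e9abdf3, fd9c46e}.
7ac6769 is not in that set, so it is not an ancestor of 5af9815.

No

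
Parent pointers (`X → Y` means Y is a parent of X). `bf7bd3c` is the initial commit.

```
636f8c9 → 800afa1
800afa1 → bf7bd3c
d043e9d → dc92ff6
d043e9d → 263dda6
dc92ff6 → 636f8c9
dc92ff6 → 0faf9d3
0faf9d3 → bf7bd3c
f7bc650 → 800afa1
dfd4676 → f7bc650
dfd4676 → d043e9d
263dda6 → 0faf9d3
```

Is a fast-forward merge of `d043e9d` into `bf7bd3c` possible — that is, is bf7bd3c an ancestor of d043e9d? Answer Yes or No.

Yes

A fast-forward from bf7bd3c to d043e9d is possible iff bf7bd3c is an ancestor of d043e9d.
Ancestors of d043e9d: {0faf9d3, 263dda6, 636f8c9, 800afa1, bf7bd3c, d043e9d, dc92ff6}.
bf7bd3c is among them, so fast-forward is possible.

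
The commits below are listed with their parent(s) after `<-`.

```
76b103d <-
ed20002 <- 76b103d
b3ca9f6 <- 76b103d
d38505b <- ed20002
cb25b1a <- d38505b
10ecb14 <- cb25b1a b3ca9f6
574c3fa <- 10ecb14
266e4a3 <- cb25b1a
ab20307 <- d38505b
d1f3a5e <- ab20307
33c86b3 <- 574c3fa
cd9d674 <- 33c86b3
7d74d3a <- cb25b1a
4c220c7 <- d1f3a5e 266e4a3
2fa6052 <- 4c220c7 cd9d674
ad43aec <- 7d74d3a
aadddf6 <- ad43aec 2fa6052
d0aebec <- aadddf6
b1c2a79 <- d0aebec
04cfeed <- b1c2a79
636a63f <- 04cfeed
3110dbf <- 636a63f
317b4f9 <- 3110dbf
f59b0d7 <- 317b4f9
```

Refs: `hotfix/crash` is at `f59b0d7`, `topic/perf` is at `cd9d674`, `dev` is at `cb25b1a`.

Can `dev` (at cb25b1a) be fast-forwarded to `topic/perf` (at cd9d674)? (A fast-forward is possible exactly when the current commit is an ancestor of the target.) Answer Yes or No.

Yes

A fast-forward from cb25b1a to cd9d674 is possible iff cb25b1a is an ancestor of cd9d674.
Ancestors of cd9d674: {10ecb14, 33c86b3, 574c3fa, 76b103d, b3ca9f6, cb25b1a, cd9d674, d38505b, ed20002}.
cb25b1a is among them, so fast-forward is possible.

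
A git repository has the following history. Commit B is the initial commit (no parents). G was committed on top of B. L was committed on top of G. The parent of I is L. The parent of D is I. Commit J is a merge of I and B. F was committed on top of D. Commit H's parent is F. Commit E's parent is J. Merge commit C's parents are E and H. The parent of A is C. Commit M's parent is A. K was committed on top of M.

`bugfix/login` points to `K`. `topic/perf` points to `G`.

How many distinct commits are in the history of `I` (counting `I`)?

4

Walking parent pointers from I: reachable set = {B, G, I, L}.
That is 4 commits.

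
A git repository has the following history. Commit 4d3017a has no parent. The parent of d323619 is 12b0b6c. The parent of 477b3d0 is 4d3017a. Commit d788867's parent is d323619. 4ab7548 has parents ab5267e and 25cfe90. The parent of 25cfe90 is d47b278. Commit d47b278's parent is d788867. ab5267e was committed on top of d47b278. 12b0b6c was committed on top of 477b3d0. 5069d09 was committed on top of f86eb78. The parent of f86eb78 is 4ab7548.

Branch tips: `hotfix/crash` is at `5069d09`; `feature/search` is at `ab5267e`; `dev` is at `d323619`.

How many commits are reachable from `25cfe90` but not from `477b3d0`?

5

Reachable from 25cfe90: {12b0b6c, 25cfe90, 477b3d0, 4d3017a, d323619, d47b278, d788867}.
Reachable from 477b3d0: {477b3d0, 4d3017a}.
In 25cfe90's history but not 477b3d0's: {12b0b6c, 25cfe90, d323619, d47b278, d788867} — 5 commits.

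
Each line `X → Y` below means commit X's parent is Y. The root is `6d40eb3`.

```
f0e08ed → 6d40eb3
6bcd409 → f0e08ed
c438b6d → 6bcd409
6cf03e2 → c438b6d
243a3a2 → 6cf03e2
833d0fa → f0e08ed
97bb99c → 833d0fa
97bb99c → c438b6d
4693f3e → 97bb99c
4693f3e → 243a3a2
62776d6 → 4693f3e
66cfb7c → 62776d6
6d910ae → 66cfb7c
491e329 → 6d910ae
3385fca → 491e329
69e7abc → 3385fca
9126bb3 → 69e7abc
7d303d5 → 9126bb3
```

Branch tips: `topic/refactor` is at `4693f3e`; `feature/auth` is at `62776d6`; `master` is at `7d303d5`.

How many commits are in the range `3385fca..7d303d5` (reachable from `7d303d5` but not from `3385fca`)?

3

Reachable from 7d303d5: {243a3a2, 3385fca, 4693f3e, 491e329, 62776d6, 66cfb7c, 69e7abc, 6bcd409, 6cf03e2, 6d40eb3, 6d910ae, 7d303d5, 833d0fa, 9126bb3, 97bb99c, c438b6d, f0e08ed}.
Reachable from 3385fca: {243a3a2, 3385fca, 4693f3e, 491e329, 62776d6, 66cfb7c, 6bcd409, 6cf03e2, 6d40eb3, 6d910ae, 833d0fa, 97bb99c, c438b6d, f0e08ed}.
In 7d303d5's history but not 3385fca's: {69e7abc, 7d303d5, 9126bb3} — 3 commits.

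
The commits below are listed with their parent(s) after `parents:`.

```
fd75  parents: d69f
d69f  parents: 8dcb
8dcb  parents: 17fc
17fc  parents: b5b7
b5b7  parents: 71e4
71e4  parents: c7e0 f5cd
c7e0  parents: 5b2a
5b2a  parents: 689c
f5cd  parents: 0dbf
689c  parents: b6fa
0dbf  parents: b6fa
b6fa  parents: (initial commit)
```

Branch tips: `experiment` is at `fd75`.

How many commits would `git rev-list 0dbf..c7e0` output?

3

Reachable from c7e0: {5b2a, 689c, b6fa, c7e0}.
Reachable from 0dbf: {0dbf, b6fa}.
In c7e0's history but not 0dbf's: {5b2a, 689c, c7e0} — 3 commits.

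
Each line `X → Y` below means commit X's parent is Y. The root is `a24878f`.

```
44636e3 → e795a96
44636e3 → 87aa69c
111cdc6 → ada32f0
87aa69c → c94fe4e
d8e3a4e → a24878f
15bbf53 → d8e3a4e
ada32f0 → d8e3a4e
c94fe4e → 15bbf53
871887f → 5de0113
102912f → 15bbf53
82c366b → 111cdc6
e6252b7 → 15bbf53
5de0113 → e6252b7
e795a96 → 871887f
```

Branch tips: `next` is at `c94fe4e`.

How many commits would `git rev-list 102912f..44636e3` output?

Reachable from 44636e3: {15bbf53, 44636e3, 5de0113, 871887f, 87aa69c, a24878f, c94fe4e, d8e3a4e, e6252b7, e795a96}.
Reachable from 102912f: {102912f, 15bbf53, a24878f, d8e3a4e}.
In 44636e3's history but not 102912f's: {44636e3, 5de0113, 871887f, 87aa69c, c94fe4e, e6252b7, e795a96} — 7 commits.

7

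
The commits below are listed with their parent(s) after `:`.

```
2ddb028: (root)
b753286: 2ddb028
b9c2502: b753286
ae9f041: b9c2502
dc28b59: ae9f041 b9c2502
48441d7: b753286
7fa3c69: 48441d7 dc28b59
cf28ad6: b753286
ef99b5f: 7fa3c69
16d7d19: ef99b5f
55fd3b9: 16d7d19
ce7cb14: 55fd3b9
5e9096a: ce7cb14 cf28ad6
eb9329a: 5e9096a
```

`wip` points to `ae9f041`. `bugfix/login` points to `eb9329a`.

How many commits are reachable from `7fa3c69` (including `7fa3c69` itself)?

7

Walking parent pointers from 7fa3c69: reachable set = {2ddb028, 48441d7, 7fa3c69, ae9f041, b753286, b9c2502, dc28b59}.
That is 7 commits.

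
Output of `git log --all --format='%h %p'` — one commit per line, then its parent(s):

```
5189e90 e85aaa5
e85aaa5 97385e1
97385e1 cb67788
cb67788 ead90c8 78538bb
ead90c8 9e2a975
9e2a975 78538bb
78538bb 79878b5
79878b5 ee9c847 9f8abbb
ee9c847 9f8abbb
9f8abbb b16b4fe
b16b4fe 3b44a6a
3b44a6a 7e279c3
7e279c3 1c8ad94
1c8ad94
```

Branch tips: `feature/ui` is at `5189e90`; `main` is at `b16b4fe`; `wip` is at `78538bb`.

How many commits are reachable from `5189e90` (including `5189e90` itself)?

Walking parent pointers from 5189e90: reachable set = {1c8ad94, 3b44a6a, 5189e90, 78538bb, 79878b5, 7e279c3, 97385e1, 9e2a975, 9f8abbb, b16b4fe, cb67788, e85aaa5, ead90c8, ee9c847}.
That is 14 commits.

14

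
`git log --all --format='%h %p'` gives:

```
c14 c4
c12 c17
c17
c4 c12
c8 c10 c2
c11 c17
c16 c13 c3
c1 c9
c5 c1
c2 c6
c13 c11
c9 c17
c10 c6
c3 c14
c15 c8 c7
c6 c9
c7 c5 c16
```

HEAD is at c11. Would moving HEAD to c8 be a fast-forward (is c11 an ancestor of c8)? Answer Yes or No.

A fast-forward from c11 to c8 is possible iff c11 is an ancestor of c8.
Ancestors of c8: {c10, c17, c2, c6, c8, c9}.
c11 is not among them, so fast-forward is not possible.

No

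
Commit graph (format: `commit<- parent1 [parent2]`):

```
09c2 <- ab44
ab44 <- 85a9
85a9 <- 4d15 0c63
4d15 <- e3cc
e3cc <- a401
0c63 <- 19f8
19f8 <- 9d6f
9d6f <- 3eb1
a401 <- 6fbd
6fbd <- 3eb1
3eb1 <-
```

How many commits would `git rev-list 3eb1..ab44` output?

Reachable from ab44: {0c63, 19f8, 3eb1, 4d15, 6fbd, 85a9, 9d6f, a401, ab44, e3cc}.
Reachable from 3eb1: {3eb1}.
In ab44's history but not 3eb1's: {0c63, 19f8, 4d15, 6fbd, 85a9, 9d6f, a401, ab44, e3cc} — 9 commits.

9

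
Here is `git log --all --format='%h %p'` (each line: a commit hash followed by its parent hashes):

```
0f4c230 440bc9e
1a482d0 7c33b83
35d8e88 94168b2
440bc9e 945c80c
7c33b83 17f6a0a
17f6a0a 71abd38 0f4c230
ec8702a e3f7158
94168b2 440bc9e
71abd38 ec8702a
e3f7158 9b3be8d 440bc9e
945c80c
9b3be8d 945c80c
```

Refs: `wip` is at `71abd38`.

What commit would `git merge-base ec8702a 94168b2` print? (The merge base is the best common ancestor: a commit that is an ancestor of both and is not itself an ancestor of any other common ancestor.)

Ancestors of ec8702a: {440bc9e, 945c80c, 9b3be8d, e3f7158, ec8702a}.
Ancestors of 94168b2: {440bc9e, 94168b2, 945c80c}.
Common ancestors: {440bc9e, 945c80c}.
Among these, 440bc9e is not an ancestor of any other common ancestor — it is the merge base.

440bc9e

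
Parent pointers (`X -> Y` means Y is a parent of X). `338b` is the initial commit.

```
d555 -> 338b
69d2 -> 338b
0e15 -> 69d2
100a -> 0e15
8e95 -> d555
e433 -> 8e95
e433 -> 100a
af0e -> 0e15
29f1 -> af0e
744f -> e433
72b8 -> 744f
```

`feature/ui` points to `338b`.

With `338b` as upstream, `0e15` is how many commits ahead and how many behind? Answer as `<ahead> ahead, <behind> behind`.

2 ahead, 0 behind

Reachable from 0e15: {0e15, 338b, 69d2}.
Reachable from 338b: {338b}.
Only in 0e15's history (ahead): {0e15, 69d2} — 2.
Only in 338b's history (behind): {} — 0.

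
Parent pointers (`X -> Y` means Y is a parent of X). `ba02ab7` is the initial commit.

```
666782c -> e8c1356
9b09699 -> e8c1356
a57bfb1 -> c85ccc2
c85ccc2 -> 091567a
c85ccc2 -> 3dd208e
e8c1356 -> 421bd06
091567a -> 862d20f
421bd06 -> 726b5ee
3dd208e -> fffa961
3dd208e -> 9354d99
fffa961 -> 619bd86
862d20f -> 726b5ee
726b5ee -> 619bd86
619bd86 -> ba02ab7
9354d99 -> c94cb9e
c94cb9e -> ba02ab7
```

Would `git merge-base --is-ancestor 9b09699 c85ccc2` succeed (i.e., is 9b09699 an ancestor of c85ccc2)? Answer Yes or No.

Ancestors of c85ccc2: {091567a, 3dd208e, 619bd86, 726b5ee, 862d20f, 9354d99, ba02ab7, c85ccc2, c94cb9e, fffa961}.
9b09699 is not in that set, so it is not an ancestor of c85ccc2.

No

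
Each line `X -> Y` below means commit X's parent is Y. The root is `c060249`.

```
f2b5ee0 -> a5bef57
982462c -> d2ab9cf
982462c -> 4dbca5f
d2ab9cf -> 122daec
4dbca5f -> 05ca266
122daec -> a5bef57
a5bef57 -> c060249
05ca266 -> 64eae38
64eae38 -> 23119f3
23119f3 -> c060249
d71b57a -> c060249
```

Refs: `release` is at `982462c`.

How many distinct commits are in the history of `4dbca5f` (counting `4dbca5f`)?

Walking parent pointers from 4dbca5f: reachable set = {05ca266, 23119f3, 4dbca5f, 64eae38, c060249}.
That is 5 commits.

5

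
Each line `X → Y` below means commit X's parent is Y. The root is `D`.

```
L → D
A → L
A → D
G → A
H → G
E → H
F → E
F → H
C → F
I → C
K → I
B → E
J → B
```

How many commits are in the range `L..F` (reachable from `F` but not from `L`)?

5

Reachable from F: {A, D, E, F, G, H, L}.
Reachable from L: {D, L}.
In F's history but not L's: {A, E, F, G, H} — 5 commits.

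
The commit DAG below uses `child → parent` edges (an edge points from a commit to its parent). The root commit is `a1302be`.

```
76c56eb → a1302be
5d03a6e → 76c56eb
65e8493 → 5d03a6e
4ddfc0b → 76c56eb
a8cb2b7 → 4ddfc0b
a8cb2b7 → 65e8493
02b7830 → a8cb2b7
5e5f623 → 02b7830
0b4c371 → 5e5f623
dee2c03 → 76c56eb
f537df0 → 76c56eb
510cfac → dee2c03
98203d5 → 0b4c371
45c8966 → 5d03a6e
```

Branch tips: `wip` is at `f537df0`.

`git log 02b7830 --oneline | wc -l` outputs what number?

7

Walking parent pointers from 02b7830: reachable set = {02b7830, 4ddfc0b, 5d03a6e, 65e8493, 76c56eb, a1302be, a8cb2b7}.
That is 7 commits.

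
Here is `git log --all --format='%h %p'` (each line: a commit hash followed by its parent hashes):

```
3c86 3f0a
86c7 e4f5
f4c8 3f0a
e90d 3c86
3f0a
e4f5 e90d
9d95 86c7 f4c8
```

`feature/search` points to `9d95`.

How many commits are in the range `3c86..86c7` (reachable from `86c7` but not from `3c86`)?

3

Reachable from 86c7: {3c86, 3f0a, 86c7, e4f5, e90d}.
Reachable from 3c86: {3c86, 3f0a}.
In 86c7's history but not 3c86's: {86c7, e4f5, e90d} — 3 commits.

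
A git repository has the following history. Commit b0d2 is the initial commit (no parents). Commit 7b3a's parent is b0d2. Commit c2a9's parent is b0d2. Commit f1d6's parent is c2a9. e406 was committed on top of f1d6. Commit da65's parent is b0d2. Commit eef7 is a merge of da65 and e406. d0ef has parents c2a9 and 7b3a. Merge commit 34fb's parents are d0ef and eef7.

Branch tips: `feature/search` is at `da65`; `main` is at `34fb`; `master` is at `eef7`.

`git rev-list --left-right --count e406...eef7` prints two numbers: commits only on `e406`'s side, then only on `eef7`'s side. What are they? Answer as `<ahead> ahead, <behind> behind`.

0 ahead, 2 behind

Reachable from e406: {b0d2, c2a9, e406, f1d6}.
Reachable from eef7: {b0d2, c2a9, da65, e406, eef7, f1d6}.
Only in e406's history (ahead): {} — 0.
Only in eef7's history (behind): {da65, eef7} — 2.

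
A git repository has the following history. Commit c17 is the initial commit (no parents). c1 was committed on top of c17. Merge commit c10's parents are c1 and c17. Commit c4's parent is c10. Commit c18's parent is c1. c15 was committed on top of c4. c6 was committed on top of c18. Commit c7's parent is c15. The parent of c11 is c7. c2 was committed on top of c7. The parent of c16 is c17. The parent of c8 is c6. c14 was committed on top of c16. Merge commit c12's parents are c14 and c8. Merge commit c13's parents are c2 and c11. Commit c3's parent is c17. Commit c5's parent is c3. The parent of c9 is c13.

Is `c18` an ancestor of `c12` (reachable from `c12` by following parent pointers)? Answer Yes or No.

Ancestors of c12 (commits reachable by following parents): {c1, c12, c14, c16, c17, c18, c6, c8}.
c18 is in that set, so it is an ancestor of c12.

Yes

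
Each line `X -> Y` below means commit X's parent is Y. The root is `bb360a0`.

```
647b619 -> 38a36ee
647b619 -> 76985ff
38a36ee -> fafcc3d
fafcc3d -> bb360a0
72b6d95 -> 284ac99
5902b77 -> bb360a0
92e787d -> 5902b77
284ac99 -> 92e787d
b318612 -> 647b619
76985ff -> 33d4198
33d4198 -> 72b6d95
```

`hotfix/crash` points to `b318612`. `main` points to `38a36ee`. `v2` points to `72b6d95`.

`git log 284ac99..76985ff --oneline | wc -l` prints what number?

3

Reachable from 76985ff: {284ac99, 33d4198, 5902b77, 72b6d95, 76985ff, 92e787d, bb360a0}.
Reachable from 284ac99: {284ac99, 5902b77, 92e787d, bb360a0}.
In 76985ff's history but not 284ac99's: {33d4198, 72b6d95, 76985ff} — 3 commits.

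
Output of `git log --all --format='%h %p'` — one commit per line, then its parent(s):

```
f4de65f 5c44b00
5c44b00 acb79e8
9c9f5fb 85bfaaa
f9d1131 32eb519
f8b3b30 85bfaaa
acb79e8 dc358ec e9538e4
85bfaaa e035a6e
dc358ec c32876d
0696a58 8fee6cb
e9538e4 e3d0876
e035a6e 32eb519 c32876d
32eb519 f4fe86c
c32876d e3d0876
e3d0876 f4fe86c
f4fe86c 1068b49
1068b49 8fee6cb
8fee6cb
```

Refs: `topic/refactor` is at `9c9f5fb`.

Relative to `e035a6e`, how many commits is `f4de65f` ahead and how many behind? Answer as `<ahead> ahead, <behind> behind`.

Reachable from f4de65f: {1068b49, 5c44b00, 8fee6cb, acb79e8, c32876d, dc358ec, e3d0876, e9538e4, f4de65f, f4fe86c}.
Reachable from e035a6e: {1068b49, 32eb519, 8fee6cb, c32876d, e035a6e, e3d0876, f4fe86c}.
Only in f4de65f's history (ahead): {5c44b00, acb79e8, dc358ec, e9538e4, f4de65f} — 5.
Only in e035a6e's history (behind): {32eb519, e035a6e} — 2.

5 ahead, 2 behind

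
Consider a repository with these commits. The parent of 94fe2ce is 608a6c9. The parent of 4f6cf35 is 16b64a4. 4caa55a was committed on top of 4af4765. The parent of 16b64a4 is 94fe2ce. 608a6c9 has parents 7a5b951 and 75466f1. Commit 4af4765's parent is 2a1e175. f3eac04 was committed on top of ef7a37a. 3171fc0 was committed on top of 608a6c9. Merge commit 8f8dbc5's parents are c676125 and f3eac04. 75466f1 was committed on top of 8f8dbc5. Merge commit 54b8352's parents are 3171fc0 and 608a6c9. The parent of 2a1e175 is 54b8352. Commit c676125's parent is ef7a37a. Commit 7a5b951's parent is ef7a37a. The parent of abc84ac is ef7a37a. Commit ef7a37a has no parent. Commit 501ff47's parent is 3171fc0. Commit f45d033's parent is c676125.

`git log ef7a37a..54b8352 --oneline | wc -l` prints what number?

Reachable from 54b8352: {3171fc0, 54b8352, 608a6c9, 75466f1, 7a5b951, 8f8dbc5, c676125, ef7a37a, f3eac04}.
Reachable from ef7a37a: {ef7a37a}.
In 54b8352's history but not ef7a37a's: {3171fc0, 54b8352, 608a6c9, 75466f1, 7a5b951, 8f8dbc5, c676125, f3eac04} — 8 commits.

8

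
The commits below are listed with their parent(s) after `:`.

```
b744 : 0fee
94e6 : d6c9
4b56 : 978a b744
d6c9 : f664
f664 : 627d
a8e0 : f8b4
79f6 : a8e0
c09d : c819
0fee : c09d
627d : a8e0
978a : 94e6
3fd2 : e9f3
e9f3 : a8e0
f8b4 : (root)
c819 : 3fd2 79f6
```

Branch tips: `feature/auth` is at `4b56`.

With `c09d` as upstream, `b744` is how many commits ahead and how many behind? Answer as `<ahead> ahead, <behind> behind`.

Reachable from b744: {0fee, 3fd2, 79f6, a8e0, b744, c09d, c819, e9f3, f8b4}.
Reachable from c09d: {3fd2, 79f6, a8e0, c09d, c819, e9f3, f8b4}.
Only in b744's history (ahead): {0fee, b744} — 2.
Only in c09d's history (behind): {} — 0.

2 ahead, 0 behind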